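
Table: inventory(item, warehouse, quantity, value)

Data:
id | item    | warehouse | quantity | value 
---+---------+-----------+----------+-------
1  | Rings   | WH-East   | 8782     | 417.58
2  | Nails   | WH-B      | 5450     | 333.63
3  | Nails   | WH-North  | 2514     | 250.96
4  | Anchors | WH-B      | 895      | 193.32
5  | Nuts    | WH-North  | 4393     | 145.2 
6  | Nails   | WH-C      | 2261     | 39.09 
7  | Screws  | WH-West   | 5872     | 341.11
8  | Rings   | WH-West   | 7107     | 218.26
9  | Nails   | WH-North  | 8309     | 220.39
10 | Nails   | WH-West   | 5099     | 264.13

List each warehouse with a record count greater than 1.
SELECT warehouse, COUNT(*) as cnt
FROM inventory
GROUP BY warehouse
HAVING COUNT(*) > 1

Result:
  WH-B: 2
  WH-North: 3
  WH-West: 3

Note: HAVING filters groups after aggregation, WHERE filters rows before.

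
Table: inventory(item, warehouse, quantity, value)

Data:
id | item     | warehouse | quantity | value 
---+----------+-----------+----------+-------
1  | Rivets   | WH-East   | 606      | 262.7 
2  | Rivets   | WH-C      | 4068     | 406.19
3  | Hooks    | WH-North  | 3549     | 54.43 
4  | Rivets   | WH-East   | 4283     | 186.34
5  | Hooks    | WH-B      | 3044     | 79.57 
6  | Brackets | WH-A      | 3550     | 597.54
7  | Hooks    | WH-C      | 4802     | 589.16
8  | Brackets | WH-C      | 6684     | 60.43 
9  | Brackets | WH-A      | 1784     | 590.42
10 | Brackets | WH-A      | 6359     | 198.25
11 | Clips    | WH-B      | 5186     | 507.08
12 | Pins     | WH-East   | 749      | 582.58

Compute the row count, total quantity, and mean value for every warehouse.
SELECT warehouse,
       COUNT(*) as cnt,
       SUM(quantity) as total_quantity,
       AVG(value) as avg_value
FROM inventory
GROUP BY warehouse

Result:
  WH-A: 3 records, 11693 total quantity, 462.07 avg value
  WH-B: 2 records, 8230 total quantity, 293.33 avg value
  WH-C: 3 records, 15554 total quantity, 351.93 avg value
  WH-East: 3 records, 5638 total quantity, 343.87 avg value
  WH-North: 1 records, 3549 total quantity, 54.43 avg value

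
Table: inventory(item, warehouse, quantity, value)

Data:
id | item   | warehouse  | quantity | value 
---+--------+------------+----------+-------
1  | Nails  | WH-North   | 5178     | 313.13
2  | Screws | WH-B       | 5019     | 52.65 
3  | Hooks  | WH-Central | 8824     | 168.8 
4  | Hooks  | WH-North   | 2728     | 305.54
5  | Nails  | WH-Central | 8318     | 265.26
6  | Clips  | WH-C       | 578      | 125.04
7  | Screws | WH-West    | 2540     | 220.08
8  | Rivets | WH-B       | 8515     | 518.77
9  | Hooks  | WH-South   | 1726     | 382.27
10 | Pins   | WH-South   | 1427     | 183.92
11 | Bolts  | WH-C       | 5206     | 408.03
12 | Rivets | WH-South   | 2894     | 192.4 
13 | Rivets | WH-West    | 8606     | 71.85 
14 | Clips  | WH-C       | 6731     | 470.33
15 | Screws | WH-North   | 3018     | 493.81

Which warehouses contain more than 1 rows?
SELECT warehouse, COUNT(*) as cnt
FROM inventory
GROUP BY warehouse
HAVING COUNT(*) > 1

Result:
  WH-B: 2
  WH-C: 3
  WH-Central: 2
  WH-North: 3
  WH-South: 3
  WH-West: 2

Note: HAVING filters groups after aggregation, WHERE filters rows before.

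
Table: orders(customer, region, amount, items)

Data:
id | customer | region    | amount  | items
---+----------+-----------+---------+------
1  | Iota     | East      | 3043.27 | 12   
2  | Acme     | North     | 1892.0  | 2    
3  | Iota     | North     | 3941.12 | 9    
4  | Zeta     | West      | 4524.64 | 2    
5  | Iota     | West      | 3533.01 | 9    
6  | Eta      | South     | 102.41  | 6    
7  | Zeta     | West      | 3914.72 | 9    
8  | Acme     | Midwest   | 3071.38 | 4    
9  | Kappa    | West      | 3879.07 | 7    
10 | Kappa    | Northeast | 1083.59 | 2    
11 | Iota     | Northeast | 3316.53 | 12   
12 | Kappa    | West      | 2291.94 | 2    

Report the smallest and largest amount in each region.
SELECT region, MIN(amount), MAX(amount)
FROM orders
GROUP BY region

Result:
  East: min=3043.27, max=3043.27
  Midwest: min=3071.38, max=3071.38
  North: min=1892.00, max=3941.12
  Northeast: min=1083.59, max=3316.53
  South: min=102.41, max=102.41
  West: min=2291.94, max=4524.64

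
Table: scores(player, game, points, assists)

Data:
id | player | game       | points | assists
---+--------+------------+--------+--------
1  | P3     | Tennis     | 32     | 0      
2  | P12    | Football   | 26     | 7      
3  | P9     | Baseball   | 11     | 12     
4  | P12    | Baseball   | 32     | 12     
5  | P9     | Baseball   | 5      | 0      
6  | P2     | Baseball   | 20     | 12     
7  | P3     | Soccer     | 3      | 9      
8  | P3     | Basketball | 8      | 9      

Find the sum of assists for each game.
SELECT game, SUM(assists) as result
FROM scores
GROUP BY game

Result:
  Baseball: 36
  Basketball: 9
  Football: 7
  Soccer: 9
  Tennis: 0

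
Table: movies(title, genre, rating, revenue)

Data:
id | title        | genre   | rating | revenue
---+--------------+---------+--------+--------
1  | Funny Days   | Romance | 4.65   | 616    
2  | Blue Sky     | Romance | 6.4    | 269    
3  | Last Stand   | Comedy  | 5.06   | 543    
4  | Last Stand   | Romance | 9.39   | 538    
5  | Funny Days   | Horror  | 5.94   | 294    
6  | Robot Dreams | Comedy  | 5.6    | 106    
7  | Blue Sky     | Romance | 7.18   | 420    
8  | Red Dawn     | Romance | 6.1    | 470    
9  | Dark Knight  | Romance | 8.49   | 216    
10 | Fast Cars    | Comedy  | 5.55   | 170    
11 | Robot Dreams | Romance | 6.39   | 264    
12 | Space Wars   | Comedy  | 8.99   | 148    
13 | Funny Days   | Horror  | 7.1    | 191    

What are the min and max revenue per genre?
SELECT genre, MIN(revenue), MAX(revenue)
FROM movies
GROUP BY genre

Result:
  Comedy: min=106, max=543
  Horror: min=191, max=294
  Romance: min=216, max=616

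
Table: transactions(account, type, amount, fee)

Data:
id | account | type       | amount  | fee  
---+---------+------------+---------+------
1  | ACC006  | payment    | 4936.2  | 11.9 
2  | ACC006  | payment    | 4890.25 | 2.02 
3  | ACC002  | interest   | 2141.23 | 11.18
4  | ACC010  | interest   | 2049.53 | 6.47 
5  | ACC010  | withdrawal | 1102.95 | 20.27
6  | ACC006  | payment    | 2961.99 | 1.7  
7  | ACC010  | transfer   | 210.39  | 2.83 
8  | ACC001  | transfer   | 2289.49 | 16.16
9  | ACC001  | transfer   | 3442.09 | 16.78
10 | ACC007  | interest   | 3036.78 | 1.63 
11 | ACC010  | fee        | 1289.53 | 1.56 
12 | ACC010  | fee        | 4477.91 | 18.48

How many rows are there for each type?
SELECT type, COUNT(*) as count
FROM transactions
GROUP BY type

Result:
  fee: 2
  interest: 3
  payment: 3
  transfer: 3
  withdrawal: 1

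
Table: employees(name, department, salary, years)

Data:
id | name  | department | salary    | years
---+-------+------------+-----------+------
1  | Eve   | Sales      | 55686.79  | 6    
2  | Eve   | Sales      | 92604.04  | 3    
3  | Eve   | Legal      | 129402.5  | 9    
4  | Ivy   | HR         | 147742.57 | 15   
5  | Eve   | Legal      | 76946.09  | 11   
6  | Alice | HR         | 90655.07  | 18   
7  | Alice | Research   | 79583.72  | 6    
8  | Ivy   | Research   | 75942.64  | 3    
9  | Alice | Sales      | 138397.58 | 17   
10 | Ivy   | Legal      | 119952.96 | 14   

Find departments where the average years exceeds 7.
SELECT department, AVG(years)
FROM employees
GROUP BY department
HAVING AVG(years) > 7

Result:
  HR: avg=16.50
  Legal: avg=11.33
  Sales: avg=8.67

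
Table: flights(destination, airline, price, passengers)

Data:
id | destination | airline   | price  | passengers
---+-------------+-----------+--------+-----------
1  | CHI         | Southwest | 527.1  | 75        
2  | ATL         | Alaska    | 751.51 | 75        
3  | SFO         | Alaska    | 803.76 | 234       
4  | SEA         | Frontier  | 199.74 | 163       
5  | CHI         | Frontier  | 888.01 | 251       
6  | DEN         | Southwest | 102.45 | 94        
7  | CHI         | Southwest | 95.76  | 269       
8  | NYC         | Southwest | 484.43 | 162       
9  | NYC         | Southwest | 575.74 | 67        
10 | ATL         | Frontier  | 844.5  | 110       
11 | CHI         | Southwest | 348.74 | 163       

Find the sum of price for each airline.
SELECT airline, SUM(price) as result
FROM flights
GROUP BY airline

Result:
  Alaska: 1555.27
  Frontier: 1932.25
  Southwest: 2134.22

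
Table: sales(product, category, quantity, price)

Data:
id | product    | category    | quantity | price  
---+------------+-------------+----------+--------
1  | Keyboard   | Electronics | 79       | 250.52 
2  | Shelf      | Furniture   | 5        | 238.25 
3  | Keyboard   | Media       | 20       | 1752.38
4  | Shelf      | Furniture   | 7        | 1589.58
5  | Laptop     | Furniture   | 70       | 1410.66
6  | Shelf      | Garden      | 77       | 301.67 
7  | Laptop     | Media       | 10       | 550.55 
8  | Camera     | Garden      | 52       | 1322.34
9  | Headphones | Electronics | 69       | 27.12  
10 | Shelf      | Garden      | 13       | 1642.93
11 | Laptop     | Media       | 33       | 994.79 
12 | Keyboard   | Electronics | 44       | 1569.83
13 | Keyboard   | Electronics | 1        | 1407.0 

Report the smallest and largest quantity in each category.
SELECT category, MIN(quantity), MAX(quantity)
FROM sales
GROUP BY category

Result:
  Electronics: min=1, max=79
  Furniture: min=5, max=70
  Garden: min=13, max=77
  Media: min=10, max=33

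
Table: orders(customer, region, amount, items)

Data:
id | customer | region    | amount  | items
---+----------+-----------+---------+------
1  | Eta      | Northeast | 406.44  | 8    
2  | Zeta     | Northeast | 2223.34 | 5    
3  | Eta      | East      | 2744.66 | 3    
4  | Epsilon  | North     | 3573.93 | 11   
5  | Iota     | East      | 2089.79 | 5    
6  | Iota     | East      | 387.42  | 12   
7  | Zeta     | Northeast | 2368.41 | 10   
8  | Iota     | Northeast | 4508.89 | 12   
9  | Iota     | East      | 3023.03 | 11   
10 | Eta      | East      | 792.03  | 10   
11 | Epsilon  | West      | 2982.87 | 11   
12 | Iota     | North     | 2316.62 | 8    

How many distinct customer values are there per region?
SELECT region, COUNT(DISTINCT customer)
FROM orders
GROUP BY region

Result:
  East: 2 distinct
  North: 2 distinct
  Northeast: 3 distinct
  West: 1 distinct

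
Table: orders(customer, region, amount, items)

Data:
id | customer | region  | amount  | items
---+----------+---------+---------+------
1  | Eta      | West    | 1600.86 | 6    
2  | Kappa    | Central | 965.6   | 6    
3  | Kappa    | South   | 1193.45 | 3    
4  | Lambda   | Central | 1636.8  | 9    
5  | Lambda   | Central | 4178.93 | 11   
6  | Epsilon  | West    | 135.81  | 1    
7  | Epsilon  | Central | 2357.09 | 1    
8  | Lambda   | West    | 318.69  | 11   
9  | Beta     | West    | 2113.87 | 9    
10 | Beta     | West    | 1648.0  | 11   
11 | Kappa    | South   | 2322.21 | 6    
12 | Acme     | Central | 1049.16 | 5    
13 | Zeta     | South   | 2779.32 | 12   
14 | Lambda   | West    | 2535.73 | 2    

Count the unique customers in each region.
SELECT region, COUNT(DISTINCT customer)
FROM orders
GROUP BY region

Result:
  Central: 4 distinct
  South: 2 distinct
  West: 4 distinct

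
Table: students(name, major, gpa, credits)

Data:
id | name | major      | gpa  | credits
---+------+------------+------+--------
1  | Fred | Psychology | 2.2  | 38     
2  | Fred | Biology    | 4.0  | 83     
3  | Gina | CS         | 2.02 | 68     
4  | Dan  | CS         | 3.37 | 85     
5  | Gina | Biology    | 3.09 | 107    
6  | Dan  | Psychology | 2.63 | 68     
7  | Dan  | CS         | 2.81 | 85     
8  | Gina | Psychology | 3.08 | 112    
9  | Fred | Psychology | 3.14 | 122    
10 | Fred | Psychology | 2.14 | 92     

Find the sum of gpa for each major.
SELECT major, SUM(gpa) as result
FROM students
GROUP BY major

Result:
  Biology: 7.09
  CS: 8.20
  Psychology: 13.19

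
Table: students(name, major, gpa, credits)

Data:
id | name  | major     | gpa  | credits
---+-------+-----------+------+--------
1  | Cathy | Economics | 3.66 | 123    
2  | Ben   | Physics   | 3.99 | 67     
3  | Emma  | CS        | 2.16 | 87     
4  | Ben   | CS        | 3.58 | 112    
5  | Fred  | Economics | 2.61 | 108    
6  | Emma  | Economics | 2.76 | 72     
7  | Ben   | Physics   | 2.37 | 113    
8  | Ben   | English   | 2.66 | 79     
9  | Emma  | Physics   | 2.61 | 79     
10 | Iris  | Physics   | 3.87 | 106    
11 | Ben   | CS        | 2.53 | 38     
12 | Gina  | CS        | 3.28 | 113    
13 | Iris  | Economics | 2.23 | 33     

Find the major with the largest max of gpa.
SELECT major, MAX(gpa) as val
FROM students
GROUP BY major
ORDER BY val DESC
LIMIT 1

Result: Physics with max(gpa) = 3.99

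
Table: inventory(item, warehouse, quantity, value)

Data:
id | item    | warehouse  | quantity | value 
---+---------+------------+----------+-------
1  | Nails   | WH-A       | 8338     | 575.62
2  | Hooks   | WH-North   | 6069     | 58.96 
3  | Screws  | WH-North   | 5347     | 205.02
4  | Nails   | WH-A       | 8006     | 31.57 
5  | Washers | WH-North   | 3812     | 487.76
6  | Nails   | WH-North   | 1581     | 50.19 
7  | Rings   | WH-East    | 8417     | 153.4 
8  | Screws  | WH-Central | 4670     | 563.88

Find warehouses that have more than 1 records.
SELECT warehouse, COUNT(*) as cnt
FROM inventory
GROUP BY warehouse
HAVING COUNT(*) > 1

Result:
  WH-A: 2
  WH-North: 4

Note: HAVING filters groups after aggregation, WHERE filters rows before.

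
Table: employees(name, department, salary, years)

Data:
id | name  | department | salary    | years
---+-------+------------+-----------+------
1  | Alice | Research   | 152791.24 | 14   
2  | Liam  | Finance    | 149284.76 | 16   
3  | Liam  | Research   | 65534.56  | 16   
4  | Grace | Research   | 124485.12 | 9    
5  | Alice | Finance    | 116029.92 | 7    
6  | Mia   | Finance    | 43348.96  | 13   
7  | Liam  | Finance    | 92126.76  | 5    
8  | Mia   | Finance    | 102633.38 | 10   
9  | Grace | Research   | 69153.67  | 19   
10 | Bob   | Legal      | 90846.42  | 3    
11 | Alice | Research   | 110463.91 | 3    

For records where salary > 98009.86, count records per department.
SELECT department, COUNT(*)
FROM employees
WHERE salary > 98009.86
GROUP BY department

Note: WHERE filters rows before grouping.

Result:
  Finance: 3
  Research: 3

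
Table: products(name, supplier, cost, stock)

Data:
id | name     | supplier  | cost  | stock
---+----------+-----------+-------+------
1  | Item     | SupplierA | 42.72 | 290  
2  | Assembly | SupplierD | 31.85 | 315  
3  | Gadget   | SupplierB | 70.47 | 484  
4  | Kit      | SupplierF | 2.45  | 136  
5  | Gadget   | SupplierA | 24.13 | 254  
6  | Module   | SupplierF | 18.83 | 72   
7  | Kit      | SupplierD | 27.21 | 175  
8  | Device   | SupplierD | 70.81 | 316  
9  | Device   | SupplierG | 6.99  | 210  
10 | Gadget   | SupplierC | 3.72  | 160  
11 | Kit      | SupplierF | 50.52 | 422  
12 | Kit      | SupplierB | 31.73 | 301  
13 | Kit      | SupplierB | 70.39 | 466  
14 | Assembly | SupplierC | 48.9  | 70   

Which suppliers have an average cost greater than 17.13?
SELECT supplier, AVG(cost)
FROM products
GROUP BY supplier
HAVING AVG(cost) > 17.13

Result:
  SupplierA: avg=33.43
  SupplierB: avg=57.53
  SupplierC: avg=26.31
  SupplierD: avg=43.29
  SupplierF: avg=23.93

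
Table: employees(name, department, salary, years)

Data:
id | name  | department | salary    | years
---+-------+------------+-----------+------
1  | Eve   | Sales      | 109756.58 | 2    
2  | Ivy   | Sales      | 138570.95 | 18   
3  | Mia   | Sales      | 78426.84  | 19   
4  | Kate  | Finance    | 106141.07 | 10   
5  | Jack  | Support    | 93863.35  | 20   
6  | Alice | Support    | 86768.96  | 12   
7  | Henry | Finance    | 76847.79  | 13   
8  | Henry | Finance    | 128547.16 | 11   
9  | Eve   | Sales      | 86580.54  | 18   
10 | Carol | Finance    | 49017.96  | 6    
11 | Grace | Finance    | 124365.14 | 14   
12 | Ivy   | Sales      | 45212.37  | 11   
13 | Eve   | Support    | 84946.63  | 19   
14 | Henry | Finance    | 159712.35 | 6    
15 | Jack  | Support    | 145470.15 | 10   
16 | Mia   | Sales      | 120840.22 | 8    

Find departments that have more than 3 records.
SELECT department, COUNT(*) as cnt
FROM employees
GROUP BY department
HAVING COUNT(*) > 3

Result:
  Finance: 6
  Sales: 6
  Support: 4

Note: HAVING filters groups after aggregation, WHERE filters rows before.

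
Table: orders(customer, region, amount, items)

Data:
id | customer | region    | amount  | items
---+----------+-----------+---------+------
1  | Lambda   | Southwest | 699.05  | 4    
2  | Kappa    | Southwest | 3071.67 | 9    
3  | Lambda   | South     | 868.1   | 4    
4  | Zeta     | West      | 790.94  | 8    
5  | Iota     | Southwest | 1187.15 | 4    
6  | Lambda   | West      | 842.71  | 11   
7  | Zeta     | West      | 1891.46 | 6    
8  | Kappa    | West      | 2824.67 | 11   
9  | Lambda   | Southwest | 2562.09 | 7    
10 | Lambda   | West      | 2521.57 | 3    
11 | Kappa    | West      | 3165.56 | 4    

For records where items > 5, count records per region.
SELECT region, COUNT(*)
FROM orders
WHERE items > 5
GROUP BY region

Note: WHERE filters rows before grouping.

Result:
  Southwest: 2
  West: 4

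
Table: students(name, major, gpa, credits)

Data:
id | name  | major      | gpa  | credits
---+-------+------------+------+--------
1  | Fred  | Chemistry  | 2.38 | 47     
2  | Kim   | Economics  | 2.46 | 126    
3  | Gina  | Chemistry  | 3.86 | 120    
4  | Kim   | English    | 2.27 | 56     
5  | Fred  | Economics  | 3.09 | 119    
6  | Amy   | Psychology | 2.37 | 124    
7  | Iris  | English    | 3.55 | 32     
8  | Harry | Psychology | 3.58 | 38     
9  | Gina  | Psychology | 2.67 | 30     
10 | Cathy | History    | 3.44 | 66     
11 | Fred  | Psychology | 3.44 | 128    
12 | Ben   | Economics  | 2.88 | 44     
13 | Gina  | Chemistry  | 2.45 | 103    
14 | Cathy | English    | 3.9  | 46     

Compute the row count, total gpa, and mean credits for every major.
SELECT major,
       COUNT(*) as cnt,
       SUM(gpa) as total_gpa,
       AVG(credits) as avg_credits
FROM students
GROUP BY major

Result:
  Chemistry: 3 records, 8.69 total gpa, 90.00 avg credits
  Economics: 3 records, 8.43 total gpa, 96.33 avg credits
  English: 3 records, 9.72 total gpa, 44.67 avg credits
  History: 1 records, 3.44 total gpa, 66.00 avg credits
  Psychology: 4 records, 12.06 total gpa, 80.00 avg credits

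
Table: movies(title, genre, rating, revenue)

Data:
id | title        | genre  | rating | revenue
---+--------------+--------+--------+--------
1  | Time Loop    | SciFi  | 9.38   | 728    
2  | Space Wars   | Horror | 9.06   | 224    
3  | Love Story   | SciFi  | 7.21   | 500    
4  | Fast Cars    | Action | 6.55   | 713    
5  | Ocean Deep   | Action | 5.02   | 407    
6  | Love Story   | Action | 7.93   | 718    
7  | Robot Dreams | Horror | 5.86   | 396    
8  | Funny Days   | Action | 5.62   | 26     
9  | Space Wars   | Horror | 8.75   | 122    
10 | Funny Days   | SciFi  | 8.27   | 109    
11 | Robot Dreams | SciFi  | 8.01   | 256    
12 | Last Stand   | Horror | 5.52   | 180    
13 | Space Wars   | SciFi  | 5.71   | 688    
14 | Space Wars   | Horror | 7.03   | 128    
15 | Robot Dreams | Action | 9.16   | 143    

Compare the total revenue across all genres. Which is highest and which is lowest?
SELECT genre, SUM(revenue)
FROM movies
GROUP BY genre
ORDER BY SUM(revenue)

All groups:
  Horror: 1050
  Action: 2007
  SciFi: 2281

Highest: SciFi (2281)
Lowest: Horror (1050)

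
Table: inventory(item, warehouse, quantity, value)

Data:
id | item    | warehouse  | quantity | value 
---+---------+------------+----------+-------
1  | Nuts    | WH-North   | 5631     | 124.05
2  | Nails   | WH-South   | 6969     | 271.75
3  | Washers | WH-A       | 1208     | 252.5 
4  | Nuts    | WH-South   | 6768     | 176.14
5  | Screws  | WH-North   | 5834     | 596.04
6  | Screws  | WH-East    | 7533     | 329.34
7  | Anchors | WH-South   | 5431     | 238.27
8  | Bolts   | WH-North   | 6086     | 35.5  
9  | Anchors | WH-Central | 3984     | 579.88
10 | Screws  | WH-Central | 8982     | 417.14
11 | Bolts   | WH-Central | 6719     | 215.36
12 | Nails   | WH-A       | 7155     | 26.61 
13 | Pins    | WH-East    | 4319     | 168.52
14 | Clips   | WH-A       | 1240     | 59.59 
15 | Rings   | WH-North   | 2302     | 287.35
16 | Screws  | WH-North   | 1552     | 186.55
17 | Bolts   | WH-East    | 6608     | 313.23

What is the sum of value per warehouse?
SELECT warehouse, SUM(value) as result
FROM inventory
GROUP BY warehouse

Result:
  WH-A: 338.70
  WH-Central: 1212.38
  WH-East: 811.09
  WH-North: 1229.49
  WH-South: 686.16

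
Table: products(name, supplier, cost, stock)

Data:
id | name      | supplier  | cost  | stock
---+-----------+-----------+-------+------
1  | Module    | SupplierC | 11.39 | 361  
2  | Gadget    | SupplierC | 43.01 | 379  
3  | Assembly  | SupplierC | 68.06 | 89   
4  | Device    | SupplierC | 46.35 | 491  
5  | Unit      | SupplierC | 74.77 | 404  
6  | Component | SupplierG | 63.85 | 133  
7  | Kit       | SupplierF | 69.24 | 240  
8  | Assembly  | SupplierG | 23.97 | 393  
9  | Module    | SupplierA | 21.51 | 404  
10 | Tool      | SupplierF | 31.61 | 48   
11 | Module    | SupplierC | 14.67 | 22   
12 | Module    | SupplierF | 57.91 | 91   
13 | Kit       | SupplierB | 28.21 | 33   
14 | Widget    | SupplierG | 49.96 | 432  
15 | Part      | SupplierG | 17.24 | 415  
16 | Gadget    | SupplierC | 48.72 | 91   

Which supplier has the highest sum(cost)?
SELECT supplier, SUM(cost) as val
FROM products
GROUP BY supplier
ORDER BY val DESC
LIMIT 1

Result: SupplierC with sum(cost) = 306.97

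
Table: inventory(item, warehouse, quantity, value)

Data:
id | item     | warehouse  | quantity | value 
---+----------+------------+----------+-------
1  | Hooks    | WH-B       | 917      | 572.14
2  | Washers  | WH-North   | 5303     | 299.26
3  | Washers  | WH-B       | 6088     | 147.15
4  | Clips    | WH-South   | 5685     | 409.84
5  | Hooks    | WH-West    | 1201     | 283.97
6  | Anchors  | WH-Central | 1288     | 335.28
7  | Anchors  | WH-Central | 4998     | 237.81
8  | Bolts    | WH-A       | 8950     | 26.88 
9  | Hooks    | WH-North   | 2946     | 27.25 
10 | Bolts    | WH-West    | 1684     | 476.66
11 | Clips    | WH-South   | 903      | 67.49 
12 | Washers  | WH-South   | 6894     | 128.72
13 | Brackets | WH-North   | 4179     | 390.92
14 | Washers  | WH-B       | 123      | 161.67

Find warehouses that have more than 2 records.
SELECT warehouse, COUNT(*) as cnt
FROM inventory
GROUP BY warehouse
HAVING COUNT(*) > 2

Result:
  WH-B: 3
  WH-North: 3
  WH-South: 3

Note: HAVING filters groups after aggregation, WHERE filters rows before.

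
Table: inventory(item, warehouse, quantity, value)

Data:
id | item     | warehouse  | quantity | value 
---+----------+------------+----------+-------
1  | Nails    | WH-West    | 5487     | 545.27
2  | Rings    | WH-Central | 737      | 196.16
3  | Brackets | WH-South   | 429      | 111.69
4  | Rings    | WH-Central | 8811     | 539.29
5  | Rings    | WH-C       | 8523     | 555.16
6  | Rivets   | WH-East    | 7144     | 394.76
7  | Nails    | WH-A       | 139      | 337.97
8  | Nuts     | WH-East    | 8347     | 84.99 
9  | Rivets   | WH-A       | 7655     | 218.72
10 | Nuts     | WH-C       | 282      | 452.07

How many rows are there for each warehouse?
SELECT warehouse, COUNT(*) as count
FROM inventory
GROUP BY warehouse

Result:
  WH-A: 2
  WH-C: 2
  WH-Central: 2
  WH-East: 2
  WH-South: 1
  WH-West: 1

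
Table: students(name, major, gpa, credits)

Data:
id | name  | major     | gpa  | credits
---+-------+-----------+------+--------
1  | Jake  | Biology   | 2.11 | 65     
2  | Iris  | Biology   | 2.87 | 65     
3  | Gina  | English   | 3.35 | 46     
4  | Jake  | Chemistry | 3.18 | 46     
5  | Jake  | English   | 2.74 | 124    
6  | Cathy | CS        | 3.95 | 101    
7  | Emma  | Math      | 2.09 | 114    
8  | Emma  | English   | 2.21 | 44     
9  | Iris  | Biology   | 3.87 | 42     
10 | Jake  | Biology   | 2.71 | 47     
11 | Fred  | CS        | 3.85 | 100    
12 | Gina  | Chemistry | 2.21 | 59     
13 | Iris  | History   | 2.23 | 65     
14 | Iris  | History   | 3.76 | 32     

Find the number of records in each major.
SELECT major, COUNT(*) as count
FROM students
GROUP BY major

Result:
  Biology: 4
  CS: 2
  Chemistry: 2
  English: 3
  History: 2
  Math: 1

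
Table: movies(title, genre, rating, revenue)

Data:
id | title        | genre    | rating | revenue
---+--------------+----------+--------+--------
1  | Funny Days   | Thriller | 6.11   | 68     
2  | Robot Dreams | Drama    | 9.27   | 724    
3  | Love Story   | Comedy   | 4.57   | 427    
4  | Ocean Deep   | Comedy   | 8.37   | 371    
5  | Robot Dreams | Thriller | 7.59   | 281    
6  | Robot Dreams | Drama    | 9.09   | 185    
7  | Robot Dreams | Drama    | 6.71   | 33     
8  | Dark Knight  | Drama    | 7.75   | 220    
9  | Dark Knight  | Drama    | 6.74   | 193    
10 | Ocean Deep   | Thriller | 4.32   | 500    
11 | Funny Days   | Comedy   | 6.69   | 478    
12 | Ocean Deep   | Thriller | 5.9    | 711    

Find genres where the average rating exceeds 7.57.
SELECT genre, AVG(rating)
FROM movies
GROUP BY genre
HAVING AVG(rating) > 7.57

Result:
  Drama: avg=7.91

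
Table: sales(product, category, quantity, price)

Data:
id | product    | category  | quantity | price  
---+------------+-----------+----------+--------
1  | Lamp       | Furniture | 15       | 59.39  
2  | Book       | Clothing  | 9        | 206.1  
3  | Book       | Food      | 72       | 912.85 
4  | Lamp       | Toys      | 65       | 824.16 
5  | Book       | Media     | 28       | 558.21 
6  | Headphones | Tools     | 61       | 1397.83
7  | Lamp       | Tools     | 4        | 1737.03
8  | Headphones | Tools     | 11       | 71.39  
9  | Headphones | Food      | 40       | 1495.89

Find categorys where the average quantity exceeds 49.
SELECT category, AVG(quantity)
FROM sales
GROUP BY category
HAVING AVG(quantity) > 49

Result:
  Food: avg=56.00
  Toys: avg=65.00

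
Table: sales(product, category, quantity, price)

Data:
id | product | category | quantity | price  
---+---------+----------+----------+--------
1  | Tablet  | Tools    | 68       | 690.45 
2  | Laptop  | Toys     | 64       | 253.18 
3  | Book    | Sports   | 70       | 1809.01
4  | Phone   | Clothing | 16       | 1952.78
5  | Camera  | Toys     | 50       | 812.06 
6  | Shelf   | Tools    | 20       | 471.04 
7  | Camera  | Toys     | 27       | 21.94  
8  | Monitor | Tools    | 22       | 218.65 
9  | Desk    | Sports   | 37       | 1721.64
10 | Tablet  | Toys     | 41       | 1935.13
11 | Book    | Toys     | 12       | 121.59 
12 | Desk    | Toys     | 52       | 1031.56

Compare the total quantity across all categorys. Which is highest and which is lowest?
SELECT category, SUM(quantity)
FROM sales
GROUP BY category
ORDER BY SUM(quantity)

All groups:
  Clothing: 16
  Sports: 107
  Tools: 110
  Toys: 246

Highest: Toys (246)
Lowest: Clothing (16)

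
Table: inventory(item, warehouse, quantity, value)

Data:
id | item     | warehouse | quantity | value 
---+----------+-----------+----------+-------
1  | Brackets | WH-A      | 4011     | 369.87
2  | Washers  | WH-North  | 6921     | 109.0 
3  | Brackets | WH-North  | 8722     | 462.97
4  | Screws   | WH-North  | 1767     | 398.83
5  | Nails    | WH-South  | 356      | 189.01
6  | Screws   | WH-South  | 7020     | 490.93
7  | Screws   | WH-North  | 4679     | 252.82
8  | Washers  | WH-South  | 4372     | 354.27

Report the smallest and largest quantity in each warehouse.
SELECT warehouse, MIN(quantity), MAX(quantity)
FROM inventory
GROUP BY warehouse

Result:
  WH-A: min=4011, max=4011
  WH-North: min=1767, max=8722
  WH-South: min=356, max=7020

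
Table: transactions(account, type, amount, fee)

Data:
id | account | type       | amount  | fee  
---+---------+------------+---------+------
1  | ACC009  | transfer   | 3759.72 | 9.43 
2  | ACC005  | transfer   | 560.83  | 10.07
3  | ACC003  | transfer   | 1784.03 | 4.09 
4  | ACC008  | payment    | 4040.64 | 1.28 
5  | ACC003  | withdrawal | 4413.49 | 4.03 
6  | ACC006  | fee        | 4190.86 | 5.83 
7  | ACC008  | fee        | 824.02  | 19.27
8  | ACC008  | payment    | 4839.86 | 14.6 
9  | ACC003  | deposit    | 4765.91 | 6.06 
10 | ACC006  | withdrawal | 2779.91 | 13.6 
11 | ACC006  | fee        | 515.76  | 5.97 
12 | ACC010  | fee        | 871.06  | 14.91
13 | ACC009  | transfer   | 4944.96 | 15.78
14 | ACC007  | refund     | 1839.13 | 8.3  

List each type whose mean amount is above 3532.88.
SELECT type, AVG(amount)
FROM transactions
GROUP BY type
HAVING AVG(amount) > 3532.88

Result:
  deposit: avg=4765.91
  payment: avg=4440.25
  withdrawal: avg=3596.70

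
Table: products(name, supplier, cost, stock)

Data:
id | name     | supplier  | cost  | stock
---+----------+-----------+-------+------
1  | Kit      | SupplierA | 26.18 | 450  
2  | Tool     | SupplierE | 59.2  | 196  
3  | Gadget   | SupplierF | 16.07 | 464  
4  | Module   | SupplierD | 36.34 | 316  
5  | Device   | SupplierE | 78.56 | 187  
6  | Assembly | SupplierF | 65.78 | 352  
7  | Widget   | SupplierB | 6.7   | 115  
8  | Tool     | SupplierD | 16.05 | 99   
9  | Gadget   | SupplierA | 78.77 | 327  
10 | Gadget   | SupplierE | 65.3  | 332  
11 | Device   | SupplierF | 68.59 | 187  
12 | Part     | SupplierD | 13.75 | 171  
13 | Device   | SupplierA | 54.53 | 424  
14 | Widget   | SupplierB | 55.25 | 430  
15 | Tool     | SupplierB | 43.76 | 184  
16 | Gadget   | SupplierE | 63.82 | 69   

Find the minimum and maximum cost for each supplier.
SELECT supplier, MIN(cost), MAX(cost)
FROM products
GROUP BY supplier

Result:
  SupplierA: min=26.18, max=78.77
  SupplierB: min=6.70, max=55.25
  SupplierD: min=13.75, max=36.34
  SupplierE: min=59.20, max=78.56
  SupplierF: min=16.07, max=68.59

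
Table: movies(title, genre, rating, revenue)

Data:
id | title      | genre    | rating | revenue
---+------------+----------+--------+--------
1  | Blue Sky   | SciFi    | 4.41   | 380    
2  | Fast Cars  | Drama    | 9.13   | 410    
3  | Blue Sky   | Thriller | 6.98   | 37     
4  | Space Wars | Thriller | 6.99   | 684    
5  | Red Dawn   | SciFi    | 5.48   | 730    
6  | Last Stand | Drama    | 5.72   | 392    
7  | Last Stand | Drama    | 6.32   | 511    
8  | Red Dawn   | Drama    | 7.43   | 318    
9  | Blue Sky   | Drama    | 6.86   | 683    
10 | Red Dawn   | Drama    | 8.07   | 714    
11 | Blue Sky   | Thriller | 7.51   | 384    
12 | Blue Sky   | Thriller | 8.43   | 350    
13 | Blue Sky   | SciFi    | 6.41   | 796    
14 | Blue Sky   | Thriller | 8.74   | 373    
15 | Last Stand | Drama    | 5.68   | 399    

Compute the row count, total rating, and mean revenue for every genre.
SELECT genre,
       COUNT(*) as cnt,
       SUM(rating) as total_rating,
       AVG(revenue) as avg_revenue
FROM movies
GROUP BY genre

Result:
  Drama: 7 records, 49.21 total rating, 489.57 avg revenue
  SciFi: 3 records, 16.30 total rating, 635.33 avg revenue
  Thriller: 5 records, 38.65 total rating, 365.60 avg revenue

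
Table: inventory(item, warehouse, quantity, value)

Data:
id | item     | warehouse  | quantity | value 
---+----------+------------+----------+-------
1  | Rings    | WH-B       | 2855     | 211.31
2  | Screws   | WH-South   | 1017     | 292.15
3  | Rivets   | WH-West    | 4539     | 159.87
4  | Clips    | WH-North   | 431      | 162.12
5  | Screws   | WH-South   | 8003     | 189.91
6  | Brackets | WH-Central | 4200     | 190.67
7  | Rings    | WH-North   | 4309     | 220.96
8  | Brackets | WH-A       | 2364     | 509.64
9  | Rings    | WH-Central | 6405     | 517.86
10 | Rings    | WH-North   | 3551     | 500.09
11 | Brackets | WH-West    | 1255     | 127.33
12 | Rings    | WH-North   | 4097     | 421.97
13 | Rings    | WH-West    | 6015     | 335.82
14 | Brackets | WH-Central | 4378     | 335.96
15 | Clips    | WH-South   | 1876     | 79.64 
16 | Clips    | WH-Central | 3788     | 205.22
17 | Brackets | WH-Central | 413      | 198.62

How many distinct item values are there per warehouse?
SELECT warehouse, COUNT(DISTINCT item)
FROM inventory
GROUP BY warehouse

Result:
  WH-A: 1 distinct
  WH-B: 1 distinct
  WH-Central: 3 distinct
  WH-North: 2 distinct
  WH-South: 2 distinct
  WH-West: 3 distinct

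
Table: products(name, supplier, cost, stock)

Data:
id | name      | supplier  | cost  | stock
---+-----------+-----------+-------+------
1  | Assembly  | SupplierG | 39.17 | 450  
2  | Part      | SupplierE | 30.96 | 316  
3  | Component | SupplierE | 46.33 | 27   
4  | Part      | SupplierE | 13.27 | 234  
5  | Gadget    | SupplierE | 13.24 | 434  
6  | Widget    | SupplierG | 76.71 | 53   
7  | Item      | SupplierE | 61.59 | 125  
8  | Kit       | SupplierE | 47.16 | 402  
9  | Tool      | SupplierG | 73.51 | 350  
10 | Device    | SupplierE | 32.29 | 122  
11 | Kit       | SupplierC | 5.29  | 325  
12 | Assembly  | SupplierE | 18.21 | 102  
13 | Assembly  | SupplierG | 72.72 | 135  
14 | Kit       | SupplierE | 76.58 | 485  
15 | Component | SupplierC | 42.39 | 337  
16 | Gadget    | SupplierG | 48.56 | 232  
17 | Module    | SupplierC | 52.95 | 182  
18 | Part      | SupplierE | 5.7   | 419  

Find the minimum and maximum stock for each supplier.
SELECT supplier, MIN(stock), MAX(stock)
FROM products
GROUP BY supplier

Result:
  SupplierC: min=182, max=337
  SupplierE: min=27, max=485
  SupplierG: min=53, max=450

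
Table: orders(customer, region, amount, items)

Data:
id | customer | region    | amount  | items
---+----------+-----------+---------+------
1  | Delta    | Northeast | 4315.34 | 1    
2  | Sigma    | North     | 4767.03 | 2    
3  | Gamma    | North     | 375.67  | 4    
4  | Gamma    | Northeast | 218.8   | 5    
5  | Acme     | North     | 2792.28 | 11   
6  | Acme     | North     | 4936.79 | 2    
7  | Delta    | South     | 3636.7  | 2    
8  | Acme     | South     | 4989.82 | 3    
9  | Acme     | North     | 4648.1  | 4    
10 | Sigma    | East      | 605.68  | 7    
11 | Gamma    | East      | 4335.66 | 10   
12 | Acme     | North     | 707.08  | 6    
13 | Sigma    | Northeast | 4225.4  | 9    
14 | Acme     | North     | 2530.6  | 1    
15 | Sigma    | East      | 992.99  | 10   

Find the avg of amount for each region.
SELECT region, AVG(amount) as result
FROM orders
GROUP BY region

Result:
  East: 1978.11
  North: 2965.36
  Northeast: 2919.85
  South: 4313.26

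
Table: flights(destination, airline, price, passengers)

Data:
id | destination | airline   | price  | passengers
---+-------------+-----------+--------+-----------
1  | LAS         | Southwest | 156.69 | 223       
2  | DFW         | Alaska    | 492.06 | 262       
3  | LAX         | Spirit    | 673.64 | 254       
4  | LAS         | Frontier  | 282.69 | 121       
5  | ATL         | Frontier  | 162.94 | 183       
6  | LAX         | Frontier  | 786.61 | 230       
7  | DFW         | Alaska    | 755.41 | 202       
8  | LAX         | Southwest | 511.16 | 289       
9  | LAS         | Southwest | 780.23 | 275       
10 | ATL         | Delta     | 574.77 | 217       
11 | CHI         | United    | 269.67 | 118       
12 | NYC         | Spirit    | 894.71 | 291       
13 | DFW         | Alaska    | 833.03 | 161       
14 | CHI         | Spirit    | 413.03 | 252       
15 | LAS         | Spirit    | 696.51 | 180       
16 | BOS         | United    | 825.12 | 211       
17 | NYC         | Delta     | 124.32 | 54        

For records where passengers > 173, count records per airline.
SELECT airline, COUNT(*)
FROM flights
WHERE passengers > 173
GROUP BY airline

Note: WHERE filters rows before grouping.

Result:
  Alaska: 2
  Delta: 1
  Frontier: 2
  Southwest: 3
  Spirit: 4
  United: 1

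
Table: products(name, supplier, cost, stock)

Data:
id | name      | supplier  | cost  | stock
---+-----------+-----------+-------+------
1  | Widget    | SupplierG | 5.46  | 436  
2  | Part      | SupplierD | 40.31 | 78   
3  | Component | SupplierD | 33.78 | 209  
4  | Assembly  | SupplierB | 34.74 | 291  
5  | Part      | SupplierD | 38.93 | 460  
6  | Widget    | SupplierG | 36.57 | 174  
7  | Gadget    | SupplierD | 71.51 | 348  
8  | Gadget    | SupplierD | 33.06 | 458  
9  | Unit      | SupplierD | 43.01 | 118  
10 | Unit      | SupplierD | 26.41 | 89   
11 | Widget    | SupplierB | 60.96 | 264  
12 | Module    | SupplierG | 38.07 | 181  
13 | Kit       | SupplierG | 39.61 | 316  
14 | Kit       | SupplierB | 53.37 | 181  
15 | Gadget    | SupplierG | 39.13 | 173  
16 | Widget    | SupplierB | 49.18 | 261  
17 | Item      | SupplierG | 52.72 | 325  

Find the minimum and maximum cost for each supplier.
SELECT supplier, MIN(cost), MAX(cost)
FROM products
GROUP BY supplier

Result:
  SupplierB: min=34.74, max=60.96
  SupplierD: min=26.41, max=71.51
  SupplierG: min=5.46, max=52.72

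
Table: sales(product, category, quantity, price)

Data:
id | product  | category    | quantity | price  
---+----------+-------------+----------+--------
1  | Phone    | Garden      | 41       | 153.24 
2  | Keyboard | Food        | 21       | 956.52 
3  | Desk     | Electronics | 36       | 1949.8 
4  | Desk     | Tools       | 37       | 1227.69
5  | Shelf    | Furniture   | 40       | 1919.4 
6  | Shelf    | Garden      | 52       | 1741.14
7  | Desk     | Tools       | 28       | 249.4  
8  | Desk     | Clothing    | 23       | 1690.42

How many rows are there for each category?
SELECT category, COUNT(*) as count
FROM sales
GROUP BY category

Result:
  Clothing: 1
  Electronics: 1
  Food: 1
  Furniture: 1
  Garden: 2
  Tools: 2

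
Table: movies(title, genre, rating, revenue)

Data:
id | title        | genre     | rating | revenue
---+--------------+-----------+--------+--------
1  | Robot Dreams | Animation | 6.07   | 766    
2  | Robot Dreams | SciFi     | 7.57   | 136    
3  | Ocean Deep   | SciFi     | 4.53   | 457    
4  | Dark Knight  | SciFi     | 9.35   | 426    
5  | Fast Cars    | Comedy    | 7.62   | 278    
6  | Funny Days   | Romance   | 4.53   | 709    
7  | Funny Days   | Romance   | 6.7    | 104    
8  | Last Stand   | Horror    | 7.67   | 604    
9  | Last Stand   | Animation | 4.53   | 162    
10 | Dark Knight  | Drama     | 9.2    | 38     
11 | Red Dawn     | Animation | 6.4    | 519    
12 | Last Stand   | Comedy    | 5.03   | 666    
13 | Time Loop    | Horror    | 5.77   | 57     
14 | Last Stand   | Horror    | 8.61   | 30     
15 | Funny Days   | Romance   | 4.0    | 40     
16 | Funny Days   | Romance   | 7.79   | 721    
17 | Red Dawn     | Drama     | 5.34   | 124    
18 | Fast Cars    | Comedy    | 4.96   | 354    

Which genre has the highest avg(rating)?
SELECT genre, AVG(rating) as val
FROM movies
GROUP BY genre
ORDER BY val DESC
LIMIT 1

Result: Horror with avg(rating) = 7.35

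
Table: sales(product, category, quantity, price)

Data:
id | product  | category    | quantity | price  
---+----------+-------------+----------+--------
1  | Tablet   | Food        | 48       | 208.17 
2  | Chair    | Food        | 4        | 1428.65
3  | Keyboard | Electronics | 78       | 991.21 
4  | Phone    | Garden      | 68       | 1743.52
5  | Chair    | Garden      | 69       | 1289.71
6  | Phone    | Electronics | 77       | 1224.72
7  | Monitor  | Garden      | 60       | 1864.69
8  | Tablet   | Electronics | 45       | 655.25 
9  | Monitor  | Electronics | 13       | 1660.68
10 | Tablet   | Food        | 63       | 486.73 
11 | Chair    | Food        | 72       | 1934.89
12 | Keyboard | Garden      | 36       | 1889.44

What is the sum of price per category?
SELECT category, SUM(price) as result
FROM sales
GROUP BY category

Result:
  Electronics: 4531.86
  Food: 4058.44
  Garden: 6787.36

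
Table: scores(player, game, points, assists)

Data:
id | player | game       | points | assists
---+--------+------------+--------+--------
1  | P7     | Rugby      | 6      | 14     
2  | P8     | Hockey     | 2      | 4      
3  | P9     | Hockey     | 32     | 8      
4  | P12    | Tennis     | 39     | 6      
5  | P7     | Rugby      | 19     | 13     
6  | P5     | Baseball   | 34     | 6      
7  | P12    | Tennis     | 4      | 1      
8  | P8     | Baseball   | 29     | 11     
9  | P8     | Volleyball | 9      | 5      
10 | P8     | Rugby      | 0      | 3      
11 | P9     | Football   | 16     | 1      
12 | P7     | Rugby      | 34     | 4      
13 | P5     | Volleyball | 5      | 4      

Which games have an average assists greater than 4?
SELECT game, AVG(assists)
FROM scores
GROUP BY game
HAVING AVG(assists) > 4

Result:
  Baseball: avg=8.50
  Hockey: avg=6.00
  Rugby: avg=8.50
  Volleyball: avg=4.50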